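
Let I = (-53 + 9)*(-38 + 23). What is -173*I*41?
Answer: -4681380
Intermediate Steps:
I = 660 (I = -44*(-15) = 660)
-173*I*41 = -173*660*41 = -114180*41 = -4681380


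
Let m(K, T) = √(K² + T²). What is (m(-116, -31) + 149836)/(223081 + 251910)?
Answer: 149836/474991 + √14417/474991 ≈ 0.31570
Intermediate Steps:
(m(-116, -31) + 149836)/(223081 + 251910) = (√((-116)² + (-31)²) + 149836)/(223081 + 251910) = (√(13456 + 961) + 149836)/474991 = (√14417 + 149836)*(1/474991) = (149836 + √14417)*(1/474991) = 149836/474991 + √14417/474991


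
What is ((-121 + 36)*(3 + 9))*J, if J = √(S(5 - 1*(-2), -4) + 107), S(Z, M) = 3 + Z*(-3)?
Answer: -1020*√89 ≈ -9622.7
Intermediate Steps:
S(Z, M) = 3 - 3*Z
J = √89 (J = √((3 - 3*(5 - 1*(-2))) + 107) = √((3 - 3*(5 + 2)) + 107) = √((3 - 3*7) + 107) = √((3 - 21) + 107) = √(-18 + 107) = √89 ≈ 9.4340)
((-121 + 36)*(3 + 9))*J = ((-121 + 36)*(3 + 9))*√89 = (-85*12)*√89 = -1020*√89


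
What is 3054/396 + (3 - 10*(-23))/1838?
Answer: 237730/30327 ≈ 7.8389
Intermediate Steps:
3054/396 + (3 - 10*(-23))/1838 = 3054*(1/396) + (3 + 230)*(1/1838) = 509/66 + 233*(1/1838) = 509/66 + 233/1838 = 237730/30327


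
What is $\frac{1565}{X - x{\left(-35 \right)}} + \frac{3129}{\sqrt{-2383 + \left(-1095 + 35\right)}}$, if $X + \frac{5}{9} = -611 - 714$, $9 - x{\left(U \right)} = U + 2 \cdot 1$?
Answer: $- \frac{14085}{12308} - \frac{3129 i \sqrt{3443}}{3443} \approx -1.1444 - 53.326 i$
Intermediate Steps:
$x{\left(U \right)} = 7 - U$ ($x{\left(U \right)} = 9 - \left(U + 2 \cdot 1\right) = 9 - \left(U + 2\right) = 9 - \left(2 + U\right) = 7 - U$)
$X = - \frac{11930}{9}$ ($X = - \frac{5}{9} - 1325 = - \frac{11930}{9} \approx -1325.6$)
$\frac{1565}{X - x{\left(-35 \right)}} + \frac{3129}{\sqrt{-2383 + \left(-1095 + 35\right)}} = \frac{1565}{- \frac{11930}{9} - \left(7 - -35\right)} + \frac{3129}{\sqrt{-2383 + \left(-1095 + 35\right)}} = \frac{1565}{- \frac{11930}{9} - \left(7 + 35\right)} + \frac{3129}{\sqrt{-2383 - 1060}} = \frac{1565}{- \frac{11930}{9} - 42} + \frac{3129}{\sqrt{-3443}} = \frac{1565}{- \frac{11930}{9} - 42} + \frac{3129}{i \sqrt{3443}} = \frac{1565}{- \frac{12308}{9}} + 3129 \left(- \frac{i \sqrt{3443}}{3443}\right) = 1565 \left(- \frac{9}{12308}\right) - \frac{3129 i \sqrt{3443}}{3443} = - \frac{14085}{12308} - \frac{3129 i \sqrt{3443}}{3443}$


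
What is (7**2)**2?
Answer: 2401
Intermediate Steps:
(7**2)**2 = 49**2 = 2401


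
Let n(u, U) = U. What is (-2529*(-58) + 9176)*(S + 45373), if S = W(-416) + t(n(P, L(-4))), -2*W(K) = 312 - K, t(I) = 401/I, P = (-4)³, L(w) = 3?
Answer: 21107537224/3 ≈ 7.0358e+9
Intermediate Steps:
P = -64
W(K) = -156 + K/2 (W(K) = -(312 - K)/2 = -156 + K/2)
S = -691/3 (S = (-156 + (½)*(-416)) + 401/3 = (-156 - 208) + 401*(⅓) = -364 + 401/3 = -691/3 ≈ -230.33)
(-2529*(-58) + 9176)*(S + 45373) = (-2529*(-58) + 9176)*(-691/3 + 45373) = (146682 + 9176)*(135428/3) = 155858*(135428/3) = 21107537224/3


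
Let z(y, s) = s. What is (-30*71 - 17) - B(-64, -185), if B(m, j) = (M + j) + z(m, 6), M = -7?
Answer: -1961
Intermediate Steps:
B(m, j) = -1 + j (B(m, j) = (-7 + j) + 6 = -1 + j)
(-30*71 - 17) - B(-64, -185) = (-30*71 - 17) - (-1 - 185) = (-2130 - 17) - 1*(-186) = -2147 + 186 = -1961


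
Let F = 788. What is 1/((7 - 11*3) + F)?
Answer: 1/762 ≈ 0.0013123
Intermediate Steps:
1/((7 - 11*3) + F) = 1/((7 - 11*3) + 788) = 1/((7 - 33) + 788) = 1/(-26 + 788) = 1/762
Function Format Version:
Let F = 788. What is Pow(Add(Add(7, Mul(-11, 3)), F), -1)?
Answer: Rational(1, 762) ≈ 0.0013123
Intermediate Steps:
Pow(Add(Add(7, Mul(-11, 3)), F), -1) = Pow(Add(Add(7, Mul(-11, 3)), 788), -1) = Pow(Add(Add(7, -33), 788), -1) = Pow(Add(-26, 788), -1) = Pow(762, -1) = Rational(1, 762)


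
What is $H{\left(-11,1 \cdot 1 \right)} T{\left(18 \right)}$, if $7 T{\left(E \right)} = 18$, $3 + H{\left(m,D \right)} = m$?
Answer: $-36$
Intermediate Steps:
$H{\left(m,D \right)} = -3 + m$
$T{\left(E \right)} = \frac{18}{7}$ ($T{\left(E \right)} = \frac{1}{7} \cdot 18 = \frac{18}{7}$)
$H{\left(-11,1 \cdot 1 \right)} T{\left(18 \right)} = \left(-3 - 11\right) \frac{18}{7} = \left(-14\right) \frac{18}{7} = -36$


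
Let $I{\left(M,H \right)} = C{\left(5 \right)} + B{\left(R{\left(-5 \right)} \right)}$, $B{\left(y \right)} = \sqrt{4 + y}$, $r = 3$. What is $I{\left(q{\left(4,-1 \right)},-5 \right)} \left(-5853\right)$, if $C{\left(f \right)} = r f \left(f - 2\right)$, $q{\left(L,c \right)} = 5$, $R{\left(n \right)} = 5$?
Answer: $-280944$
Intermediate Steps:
$C{\left(f \right)} = 3 f \left(-2 + f\right)$ ($C{\left(f \right)} = 3 f \left(f - 2\right) = 3 f \left(-2 + f\right)$)
$I{\left(M,H \right)} = 48$ ($I{\left(M,H \right)} = 3 \cdot 5 \left(-2 + 5\right) + \sqrt{4 + 5} = 3 \cdot 5 \cdot 3 + \sqrt{9} = 45 + 3 = 48$)
$I{\left(q{\left(4,-1 \right)},-5 \right)} \left(-5853\right) = 48 \left(-5853\right) = -280944$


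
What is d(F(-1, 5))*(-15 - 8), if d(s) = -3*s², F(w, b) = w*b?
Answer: 1725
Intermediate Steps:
F(w, b) = b*w
d(F(-1, 5))*(-15 - 8) = (-3*(5*(-1))²)*(-15 - 8) = -3*(-5)²*(-23) = -3*25*(-23) = -75*(-23) = 1725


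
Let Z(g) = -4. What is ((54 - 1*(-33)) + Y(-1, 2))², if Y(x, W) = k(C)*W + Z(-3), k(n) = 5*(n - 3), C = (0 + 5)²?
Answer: 91809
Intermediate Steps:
C = 25 (C = 5² = 25)
k(n) = -15 + 5*n (k(n) = 5*(-3 + n) = -15 + 5*n)
Y(x, W) = -4 + 110*W (Y(x, W) = (-15 + 5*25)*W - 4 = (-15 + 125)*W - 4 = 110*W - 4 = -4 + 110*W)
((54 - 1*(-33)) + Y(-1, 2))² = ((54 - 1*(-33)) + (-4 + 110*2))² = ((54 + 33) + (-4 + 220))² = (87 + 216)² = 303² = 91809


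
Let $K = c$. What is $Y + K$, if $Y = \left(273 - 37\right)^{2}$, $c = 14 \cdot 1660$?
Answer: $78936$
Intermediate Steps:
$c = 23240$
$Y = 55696$ ($Y = 236^{2} = 55696$)
$K = 23240$
$Y + K = 55696 + 23240 = 78936$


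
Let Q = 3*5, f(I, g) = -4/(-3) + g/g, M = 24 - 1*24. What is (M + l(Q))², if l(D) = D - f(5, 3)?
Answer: 1444/9 ≈ 160.44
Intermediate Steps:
M = 0 (M = 24 - 24 = 0)
f(I, g) = 7/3 (f(I, g) = -4*(-⅓) + 1 = 4/3 + 1 = 7/3)
Q = 15
l(D) = -7/3 + D (l(D) = D - 1*7/3 = D - 7/3 = -7/3 + D)
(M + l(Q))² = (0 + (-7/3 + 15))² = (0 + 38/3)² = (38/3)² = 1444/9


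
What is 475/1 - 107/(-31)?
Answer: 14832/31 ≈ 478.45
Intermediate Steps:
475/1 - 107/(-31) = 475*1 - 107*(-1/31) = 475 + 107/31 = 14832/31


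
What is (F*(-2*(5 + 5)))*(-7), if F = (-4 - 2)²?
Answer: 5040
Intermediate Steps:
F = 36 (F = (-6)² = 36)
(F*(-2*(5 + 5)))*(-7) = (36*(-2*(5 + 5)))*(-7) = (36*(-2*10))*(-7) = (36*(-20))*(-7) = -720*(-7) = 5040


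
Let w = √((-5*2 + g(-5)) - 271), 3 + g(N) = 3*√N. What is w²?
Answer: -284 + 3*I*√5 ≈ -284.0 + 6.7082*I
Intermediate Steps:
g(N) = -3 + 3*√N
w = √(-284 + 3*I*√5) (w = √((-5*2 + (-3 + 3*√(-5))) - 271) = √((-10 + (-3 + 3*(I*√5))) - 271) = √((-10 + (-3 + 3*I*√5)) - 271) = √((-13 + 3*I*√5) - 271) = √(-284 + 3*I*√5) ≈ 0.199 + 16.853*I)
w² = (√(-284 + 3*I*√5))² = -284 + 3*I*√5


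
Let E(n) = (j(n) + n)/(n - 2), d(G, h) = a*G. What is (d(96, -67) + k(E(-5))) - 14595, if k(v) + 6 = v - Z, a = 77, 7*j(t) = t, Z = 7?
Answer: -353544/49 ≈ -7215.2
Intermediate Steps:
j(t) = t/7
d(G, h) = 77*G
E(n) = 8*n/(7*(-2 + n)) (E(n) = (n/7 + n)/(n - 2) = (8*n/7)/(-2 + n) = 8*n/(7*(-2 + n)))
k(v) = -13 + v (k(v) = -6 + (v - 1*7) = -6 + (v - 7) = -6 + (-7 + v) = -13 + v)
(d(96, -67) + k(E(-5))) - 14595 = (77*96 + (-13 + (8/7)*(-5)/(-2 - 5))) - 14595 = (7392 + (-13 + (8/7)*(-5)/(-7))) - 14595 = (7392 + (-13 + (8/7)*(-5)*(-⅐))) - 14595 = (7392 + (-13 + 40/49)) - 14595 = (7392 - 597/49) - 14595 = 361611/49 - 14595 = -353544/49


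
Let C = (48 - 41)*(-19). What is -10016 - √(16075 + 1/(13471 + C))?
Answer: -10016 - √317753176182/4446 ≈ -10143.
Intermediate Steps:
C = -133 (C = 7*(-19) = -133)
-10016 - √(16075 + 1/(13471 + C)) = -10016 - √(16075 + 1/(13471 - 133)) = -10016 - √(16075 + 1/13338) = -10016 - √(214408351/13338) = -10016 - √317753176182/4446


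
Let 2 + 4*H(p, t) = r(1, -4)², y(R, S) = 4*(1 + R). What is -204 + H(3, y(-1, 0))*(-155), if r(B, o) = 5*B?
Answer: -4381/4 ≈ -1095.3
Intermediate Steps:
y(R, S) = 4 + 4*R
H(p, t) = 23/4 (H(p, t) = -½ + (5*1)²/4 = -½ + (¼)*5² = -½ + (¼)*25 = -½ + 25/4 = 23/4)
-204 + H(3, y(-1, 0))*(-155) = -204 + (23/4)*(-155) = -204 - 3565/4 = -4381/4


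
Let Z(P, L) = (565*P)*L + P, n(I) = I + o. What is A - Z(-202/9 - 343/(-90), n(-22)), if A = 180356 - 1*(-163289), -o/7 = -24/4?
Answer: 5542203/10 ≈ 5.5422e+5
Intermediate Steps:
o = 42 (o = -(-168)/4 = -7*(-6) = 42)
n(I) = 42 + I (n(I) = I + 42 = 42 + I)
Z(P, L) = P + 565*L*P (Z(P, L) = 565*L*P + P = P + 565*L*P)
A = 343645 (A = 180356 + 163289 = 343645)
A - Z(-202/9 - 343/(-90), n(-22)) = 343645 - (-202/9 - 343/(-90))*(1 + 565*(42 - 22)) = 343645 - (-202*⅑ - 343*(-1/90))*(1 + 565*20) = 343645 - (-202/9 + 343/90)*(1 + 11300) = 343645 - (-559)*11301/30 = 343645 - 1*(-2105753/10) = 343645 + 2105753/10 = 5542203/10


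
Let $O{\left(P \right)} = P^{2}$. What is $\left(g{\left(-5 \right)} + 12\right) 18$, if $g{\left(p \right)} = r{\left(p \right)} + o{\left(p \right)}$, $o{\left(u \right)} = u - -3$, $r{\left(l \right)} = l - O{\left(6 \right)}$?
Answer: $-558$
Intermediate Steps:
$r{\left(l \right)} = -36 + l$ ($r{\left(l \right)} = l - 6^{2} = l - 36 = -36 + l$)
$o{\left(u \right)} = 3 + u$ ($o{\left(u \right)} = u + 3 = 3 + u$)
$g{\left(p \right)} = -33 + 2 p$ ($g{\left(p \right)} = \left(-36 + p\right) + \left(3 + p\right) = -33 + 2 p$)
$\left(g{\left(-5 \right)} + 12\right) 18 = \left(\left(-33 + 2 \left(-5\right)\right) + 12\right) 18 = \left(\left(-33 - 10\right) + 12\right) 18 = \left(-43 + 12\right) 18 = \left(-31\right) 18 = -558$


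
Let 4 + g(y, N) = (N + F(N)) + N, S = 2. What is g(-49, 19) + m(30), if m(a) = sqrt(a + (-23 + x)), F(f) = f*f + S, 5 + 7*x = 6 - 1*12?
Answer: 397 + sqrt(266)/7 ≈ 399.33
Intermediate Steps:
x = -11/7 (x = -5/7 + (6 - 1*12)/7 = -5/7 + (6 - 12)/7 = -5/7 + (1/7)*(-6) = -5/7 - 6/7 = -11/7 ≈ -1.5714)
F(f) = 2 + f**2 (F(f) = f*f + 2 = f**2 + 2 = 2 + f**2)
g(y, N) = -2 + N**2 + 2*N (g(y, N) = -4 + ((N + (2 + N**2)) + N) = -4 + ((2 + N + N**2) + N) = -4 + (2 + N**2 + 2*N) = -2 + N**2 + 2*N)
m(a) = sqrt(-172/7 + a) (m(a) = sqrt(a + (-23 - 11/7)) = sqrt(a - 172/7) = sqrt(-172/7 + a))
g(-49, 19) + m(30) = (-2 + 19**2 + 2*19) + sqrt(-1204 + 49*30)/7 = (-2 + 361 + 38) + sqrt(-1204 + 1470)/7 = 397 + sqrt(266)/7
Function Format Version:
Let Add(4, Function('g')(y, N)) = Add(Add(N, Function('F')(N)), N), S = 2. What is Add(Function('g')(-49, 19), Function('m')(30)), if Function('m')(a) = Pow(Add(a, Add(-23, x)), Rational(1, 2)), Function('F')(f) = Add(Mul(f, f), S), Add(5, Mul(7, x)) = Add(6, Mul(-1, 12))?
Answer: Add(397, Mul(Rational(1, 7), Pow(266, Rational(1, 2)))) ≈ 399.33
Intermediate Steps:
x = Rational(-11, 7) (x = Add(Rational(-5, 7), Mul(Rational(1, 7), Add(6, Mul(-1, 12)))) = Add(Rational(-5, 7), Mul(Rational(1, 7), Add(6, -12))) = Add(Rational(-5, 7), Mul(Rational(1, 7), -6)) = Add(Rational(-5, 7), Rational(-6, 7)) = Rational(-11, 7) ≈ -1.5714)
Function('F')(f) = Add(2, Pow(f, 2)) (Function('F')(f) = Add(Mul(f, f), 2) = Add(Pow(f, 2), 2) = Add(2, Pow(f, 2)))
Function('g')(y, N) = Add(-2, Pow(N, 2), Mul(2, N)) (Function('g')(y, N) = Add(-4, Add(Add(N, Add(2, Pow(N, 2))), N)) = Add(-4, Add(Add(2, N, Pow(N, 2)), N)) = Add(-4, Add(2, Pow(N, 2), Mul(2, N))) = Add(-2, Pow(N, 2), Mul(2, N)))
Function('m')(a) = Pow(Add(Rational(-172, 7), a), Rational(1, 2)) (Function('m')(a) = Pow(Add(a, Add(-23, Rational(-11, 7))), Rational(1, 2)) = Pow(Add(a, Rational(-172, 7)), Rational(1, 2)) = Pow(Add(Rational(-172, 7), a), Rational(1, 2)))
Add(Function('g')(-49, 19), Function('m')(30)) = Add(Add(-2, Pow(19, 2), Mul(2, 19)), Mul(Rational(1, 7), Pow(Add(-1204, Mul(49, 30)), Rational(1, 2)))) = Add(Add(-2, 361, 38), Mul(Rational(1, 7), Pow(Add(-1204, 1470), Rational(1, 2)))) = Add(397, Mul(Rational(1, 7), Pow(266, Rational(1, 2))))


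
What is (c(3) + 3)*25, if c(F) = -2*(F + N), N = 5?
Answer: -325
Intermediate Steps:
c(F) = -10 - 2*F (c(F) = -2*(F + 5) = -2*(5 + F) = -10 - 2*F)
(c(3) + 3)*25 = ((-10 - 2*3) + 3)*25 = ((-10 - 6) + 3)*25 = (-16 + 3)*25 = -13*25 = -325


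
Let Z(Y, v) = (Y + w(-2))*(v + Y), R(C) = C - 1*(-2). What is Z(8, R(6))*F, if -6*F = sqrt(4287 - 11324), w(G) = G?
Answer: -16*I*sqrt(7037) ≈ -1342.2*I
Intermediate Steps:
R(C) = 2 + C (R(C) = C + 2 = 2 + C)
Z(Y, v) = (-2 + Y)*(Y + v) (Z(Y, v) = (Y - 2)*(v + Y) = (-2 + Y)*(Y + v))
F = -I*sqrt(7037)/6 (F = -sqrt(4287 - 11324)/6 = -I*sqrt(7037)/6 ≈ -13.981*I)
Z(8, R(6))*F = (8**2 - 2*8 - 2*(2 + 6) + 8*(2 + 6))*(-I*sqrt(7037)/6) = (64 - 16 - 2*8 + 8*8)*(-I*sqrt(7037)/6) = (64 - 16 - 16 + 64)*(-I*sqrt(7037)/6) = 96*(-I*sqrt(7037)/6) = -16*I*sqrt(7037)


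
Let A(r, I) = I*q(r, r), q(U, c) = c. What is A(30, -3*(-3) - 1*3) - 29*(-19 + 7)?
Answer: 528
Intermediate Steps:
A(r, I) = I*r
A(30, -3*(-3) - 1*3) - 29*(-19 + 7) = (-3*(-3) - 1*3)*30 - 29*(-19 + 7) = (9 - 3)*30 - 29*(-12) = 6*30 + 348 = 180 + 348 = 528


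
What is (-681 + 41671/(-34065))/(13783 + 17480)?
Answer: -23239936/1064974095 ≈ -0.021822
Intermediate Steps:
(-681 + 41671/(-34065))/(13783 + 17480) = (-681 + 41671*(-1/34065))/31263 = (-681 - 41671/34065)*(1/31263) = -23239936/34065*1/31263 = -23239936/1064974095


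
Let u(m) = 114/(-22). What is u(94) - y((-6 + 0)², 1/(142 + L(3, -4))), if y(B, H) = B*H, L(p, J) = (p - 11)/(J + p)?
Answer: -1491/275 ≈ -5.4218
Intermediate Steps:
u(m) = -57/11 (u(m) = 114*(-1/22) = -57/11)
L(p, J) = (-11 + p)/(J + p)
u(94) - y((-6 + 0)², 1/(142 + L(3, -4))) = -57/11 - (-6 + 0)²/(142 + (-11 + 3)/(-4 + 3)) = -57/11 - (-6)²/(142 - 8/(-1)) = -57/11 - 36/(142 - 1*(-8)) = -57/11 - 36/(142 + 8) = -57/11 - 36/150 = -57/11 - 1*6/25 = -57/11 - 6/25 = -1491/275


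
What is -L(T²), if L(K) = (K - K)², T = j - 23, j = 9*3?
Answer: 0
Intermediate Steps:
j = 27
T = 4 (T = 27 - 23 = 4)
L(K) = 0 (L(K) = 0² = 0)
-L(T²) = -1*0 = 0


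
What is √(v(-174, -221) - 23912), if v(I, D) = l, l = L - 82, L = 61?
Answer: I*√23933 ≈ 154.7*I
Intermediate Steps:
l = -21 (l = 61 - 82 = -21)
v(I, D) = -21
√(v(-174, -221) - 23912) = √(-21 - 23912) = √(-23933) = I*√23933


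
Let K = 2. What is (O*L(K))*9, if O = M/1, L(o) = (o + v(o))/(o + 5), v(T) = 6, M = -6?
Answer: -432/7 ≈ -61.714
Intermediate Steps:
L(o) = (6 + o)/(5 + o) (L(o) = (o + 6)/(o + 5) = (6 + o)/(5 + o))
O = -6 (O = -6/1 = -6*1 = -6)
(O*L(K))*9 = -6*(6 + 2)/(5 + 2)*9 = -6*8/7*9 = -48/7*9 = -432/7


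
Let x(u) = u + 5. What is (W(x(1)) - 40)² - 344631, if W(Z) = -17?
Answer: -341382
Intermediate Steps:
x(u) = 5 + u
(W(x(1)) - 40)² - 344631 = (-17 - 40)² - 344631 = (-57)² - 344631 = 3249 - 344631 = -341382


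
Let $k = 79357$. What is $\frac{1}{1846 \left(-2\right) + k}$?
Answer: $\frac{1}{75665} \approx 1.3216 \cdot 10^{-5}$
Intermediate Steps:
$\frac{1}{1846 \left(-2\right) + k} = \frac{1}{1846 \left(-2\right) + 79357} = \frac{1}{-3692 + 79357} = \frac{1}{75665}$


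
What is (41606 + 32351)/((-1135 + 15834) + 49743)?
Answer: 73957/64442 ≈ 1.1477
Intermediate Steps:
(41606 + 32351)/((-1135 + 15834) + 49743) = 73957/(14699 + 49743) = 73957/64442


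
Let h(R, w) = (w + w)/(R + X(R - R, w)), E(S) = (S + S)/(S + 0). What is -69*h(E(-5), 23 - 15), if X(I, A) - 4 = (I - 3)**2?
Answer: -368/5 ≈ -73.600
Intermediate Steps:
E(S) = 2 (E(S) = (2*S)/S = 2)
X(I, A) = 4 + (-3 + I)**2 (X(I, A) = 4 + (I - 3)**2 = 4 + (-3 + I)**2)
h(R, w) = 2*w/(13 + R) (h(R, w) = (w + w)/(R + (4 + (-3 + (R - R))**2)) = (2*w)/(R + (4 + (-3 + 0)**2)) = (2*w)/(R + (4 + (-3)**2)) = (2*w)/(R + (4 + 9)) = (2*w)/(R + 13) = (2*w)/(13 + R) = 2*w/(13 + R))
-69*h(E(-5), 23 - 15) = -138*(23 - 15)/(13 + 2) = -138*8/15 = -69*16/15 = -368/5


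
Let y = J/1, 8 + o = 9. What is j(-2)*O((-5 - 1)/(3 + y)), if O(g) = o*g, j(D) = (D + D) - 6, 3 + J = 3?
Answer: 20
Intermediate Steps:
J = 0 (J = -3 + 3 = 0)
o = 1 (o = -8 + 9 = 1)
y = 0 (y = 0/1 = 0*1 = 0)
j(D) = -6 + 2*D (j(D) = 2*D - 6 = -6 + 2*D)
O(g) = g (O(g) = 1*g = g)
j(-2)*O((-5 - 1)/(3 + y)) = (-6 + 2*(-2))*((-5 - 1)/(3 + 0)) = (-6 - 4)*(-6/3) = -(-60)/3 = -10*(-2) = 20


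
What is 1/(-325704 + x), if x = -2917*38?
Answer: -1/436550 ≈ -2.2907e-6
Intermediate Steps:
x = -110846
1/(-325704 + x) = 1/(-325704 - 110846) = 1/(-436550) = -1/436550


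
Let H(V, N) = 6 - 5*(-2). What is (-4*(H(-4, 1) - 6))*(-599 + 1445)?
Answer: -33840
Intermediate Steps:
H(V, N) = 16 (H(V, N) = 6 + 10 = 16)
(-4*(H(-4, 1) - 6))*(-599 + 1445) = (-4*(16 - 6))*(-599 + 1445) = -4*10*846 = -40*846 = -33840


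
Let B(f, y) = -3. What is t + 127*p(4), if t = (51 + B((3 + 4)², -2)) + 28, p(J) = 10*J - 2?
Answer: 4902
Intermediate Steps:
p(J) = -2 + 10*J
t = 76 (t = (51 - 3) + 28 = 48 + 28 = 76)
t + 127*p(4) = 76 + 127*(-2 + 10*4) = 76 + 127*(-2 + 40) = 76 + 127*38 = 76 + 4826 = 4902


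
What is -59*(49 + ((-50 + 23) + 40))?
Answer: -3658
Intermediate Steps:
-59*(49 + ((-50 + 23) + 40)) = -59*(49 + (-27 + 40)) = -59*(49 + 13) = -59*62 = -3658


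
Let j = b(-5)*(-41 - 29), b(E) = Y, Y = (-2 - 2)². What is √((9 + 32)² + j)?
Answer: √561 ≈ 23.685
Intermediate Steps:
Y = 16 (Y = (-4)² = 16)
b(E) = 16
j = -1120 (j = 16*(-41 - 29) = 16*(-70) = -1120)
√((9 + 32)² + j) = √((9 + 32)² - 1120) = √(41² - 1120) = √(1681 - 1120) = √561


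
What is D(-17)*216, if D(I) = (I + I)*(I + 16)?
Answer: 7344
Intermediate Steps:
D(I) = 2*I*(16 + I) (D(I) = (2*I)*(16 + I) = 2*I*(16 + I))
D(-17)*216 = (2*(-17)*(16 - 17))*216 = (2*(-17)*(-1))*216 = 34*216 = 7344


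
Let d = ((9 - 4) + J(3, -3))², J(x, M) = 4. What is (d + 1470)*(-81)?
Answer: -125631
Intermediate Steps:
d = 81 (d = ((9 - 4) + 4)² = (5 + 4)² = 9² = 81)
(d + 1470)*(-81) = (81 + 1470)*(-81) = 1551*(-81) = -125631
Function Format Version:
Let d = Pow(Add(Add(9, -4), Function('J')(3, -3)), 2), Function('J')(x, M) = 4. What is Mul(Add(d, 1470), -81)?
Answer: -125631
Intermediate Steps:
d = 81 (d = Pow(Add(Add(9, -4), 4), 2) = Pow(Add(5, 4), 2) = Pow(9, 2) = 81)
Mul(Add(d, 1470), -81) = Mul(Add(81, 1470), -81) = Mul(1551, -81) = -125631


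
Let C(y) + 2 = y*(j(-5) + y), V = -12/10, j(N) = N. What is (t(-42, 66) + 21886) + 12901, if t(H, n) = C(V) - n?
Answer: 868161/25 ≈ 34726.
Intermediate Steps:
V = -6/5 (V = -12*⅒ = -6/5 ≈ -1.2000)
C(y) = -2 + y*(-5 + y)
t(H, n) = 136/25 - n (t(H, n) = (-2 + (-6/5)² - 5*(-6/5)) - n = (-2 + 36/25 + 6) - n = 136/25 - n)
(t(-42, 66) + 21886) + 12901 = ((136/25 - 1*66) + 21886) + 12901 = ((136/25 - 66) + 21886) + 12901 = (-1514/25 + 21886) + 12901 = 545636/25 + 12901 = 868161/25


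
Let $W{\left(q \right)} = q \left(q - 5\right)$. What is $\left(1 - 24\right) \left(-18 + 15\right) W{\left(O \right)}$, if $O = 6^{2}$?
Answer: $77004$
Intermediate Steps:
$O = 36$
$W{\left(q \right)} = q \left(-5 + q\right)$
$\left(1 - 24\right) \left(-18 + 15\right) W{\left(O \right)} = \left(1 - 24\right) \left(-18 + 15\right) 36 \left(-5 + 36\right) = \left(1 - 24\right) \left(-3\right) 36 \cdot 31 = \left(-23\right) \left(-3\right) 1116 = 69 \cdot 1116 = 77004$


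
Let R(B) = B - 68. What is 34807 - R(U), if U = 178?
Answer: 34697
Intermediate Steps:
R(B) = -68 + B
34807 - R(U) = 34807 - (-68 + 178) = 34807 - 1*110 = 34807 - 110 = 34697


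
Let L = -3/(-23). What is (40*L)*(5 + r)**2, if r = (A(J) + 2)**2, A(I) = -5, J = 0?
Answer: 23520/23 ≈ 1022.6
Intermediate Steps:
L = 3/23 (L = -3*(-1/23) = 3/23 ≈ 0.13043)
r = 9 (r = (-5 + 2)**2 = (-3)**2 = 9)
(40*L)*(5 + r)**2 = (40*(3/23))*(5 + 9)**2 = (120/23)*14**2 = (120/23)*196 = 23520/23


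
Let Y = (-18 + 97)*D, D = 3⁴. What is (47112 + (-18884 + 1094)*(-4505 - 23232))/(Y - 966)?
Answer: 164496114/1811 ≈ 90832.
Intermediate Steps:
D = 81
Y = 6399 (Y = (-18 + 97)*81 = 79*81 = 6399)
(47112 + (-18884 + 1094)*(-4505 - 23232))/(Y - 966) = (47112 + (-18884 + 1094)*(-4505 - 23232))/(6399 - 966) = (47112 - 17790*(-27737))/5433 = (47112 + 493441230)*(1/5433) = 493488342*(1/5433) = 164496114/1811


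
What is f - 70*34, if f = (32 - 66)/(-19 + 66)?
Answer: -111894/47 ≈ -2380.7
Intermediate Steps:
f = -34/47 ≈ -0.72340
f - 70*34 = -34/47 - 70*34 = -34/47 - 2380 = -111894/47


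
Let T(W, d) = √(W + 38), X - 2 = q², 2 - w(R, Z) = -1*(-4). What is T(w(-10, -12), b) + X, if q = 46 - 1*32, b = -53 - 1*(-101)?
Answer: 204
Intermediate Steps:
b = 48 (b = -53 + 101 = 48)
q = 14 (q = 46 - 32 = 14)
w(R, Z) = -2 (w(R, Z) = 2 - (-1)*(-4) = 2 - 1*4 = 2 - 4 = -2)
X = 198 (X = 2 + 14² = 2 + 196 = 198)
T(W, d) = √(38 + W)
T(w(-10, -12), b) + X = √(38 - 2) + 198 = √36 + 198 = 6 + 198 = 204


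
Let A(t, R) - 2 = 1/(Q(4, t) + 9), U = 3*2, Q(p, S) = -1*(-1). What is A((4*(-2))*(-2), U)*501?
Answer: 10521/10 ≈ 1052.1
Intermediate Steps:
Q(p, S) = 1
U = 6
A(t, R) = 21/10 (A(t, R) = 2 + 1/(1 + 9) = 2 + 1/10 = 21/10)
A((4*(-2))*(-2), U)*501 = (21/10)*501 = 10521/10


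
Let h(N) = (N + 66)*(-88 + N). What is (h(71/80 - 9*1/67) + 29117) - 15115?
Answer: 234950596729/28729600 ≈ 8178.0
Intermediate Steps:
h(N) = (-88 + N)*(66 + N) (h(N) = (66 + N)*(-88 + N) = (-88 + N)*(66 + N))
(h(71/80 - 9*1/67) + 29117) - 15115 = ((-5808 + (71/80 - 9*1/67)² - 22*(71/80 - 9*1/67)) + 29117) - 15115 = ((-5808 + (71*(1/80) - 9*1/67)² - 22*(71*(1/80) - 9*1/67)) + 29117) - 15115 = ((-5808 + (71/80 - 9/67)² - 22*(71/80 - 9/67)) + 29117) - 15115 = ((-5808 + (4037/5360)² - 22*4037/5360) + 29117) - 15115 = ((-5808 + 16297369/28729600 - 44407/2680) + 29117) - 15115 = (-167321262471/28729600 + 29117) - 15115 = 669198500729/28729600 - 15115 = 234950596729/28729600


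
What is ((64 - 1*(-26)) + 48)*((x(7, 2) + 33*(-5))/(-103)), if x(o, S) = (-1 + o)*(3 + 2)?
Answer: 18630/103 ≈ 180.87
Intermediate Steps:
x(o, S) = -5 + 5*o (x(o, S) = (-1 + o)*5 = -5 + 5*o)
((64 - 1*(-26)) + 48)*((x(7, 2) + 33*(-5))/(-103)) = ((64 - 1*(-26)) + 48)*(((-5 + 5*7) + 33*(-5))/(-103)) = ((64 + 26) + 48)*(((-5 + 35) - 165)*(-1/103)) = (90 + 48)*((30 - 165)*(-1/103)) = 138*(-135*(-1/103)) = 138*(135/103) = 18630/103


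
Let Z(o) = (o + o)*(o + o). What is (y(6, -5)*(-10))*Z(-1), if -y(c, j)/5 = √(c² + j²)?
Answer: 200*√61 ≈ 1562.1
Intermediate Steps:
Z(o) = 4*o² (Z(o) = (2*o)*(2*o) = 4*o²)
y(c, j) = -5*√(c² + j²)
(y(6, -5)*(-10))*Z(-1) = (-5*√(6² + (-5)²)*(-10))*(4*(-1)²) = (-5*√(36 + 25)*(-10))*(4*1) = (-5*√61*(-10))*4 = (50*√61)*4 = 200*√61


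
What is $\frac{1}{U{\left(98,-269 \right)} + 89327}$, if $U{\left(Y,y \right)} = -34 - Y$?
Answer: $\frac{1}{89195} \approx 1.1211 \cdot 10^{-5}$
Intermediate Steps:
$\frac{1}{U{\left(98,-269 \right)} + 89327} = \frac{1}{\left(-34 - 98\right) + 89327} = \frac{1}{-132 + 89327} = \frac{1}{89195}$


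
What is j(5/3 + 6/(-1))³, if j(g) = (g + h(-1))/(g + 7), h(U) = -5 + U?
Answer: -29791/512 ≈ -58.186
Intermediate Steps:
j(g) = (-6 + g)/(7 + g) (j(g) = (g + (-5 - 1))/(g + 7) = (g - 6)/(7 + g) = (-6 + g)/(7 + g))
j(5/3 + 6/(-1))³ = ((-6 + (5/3 + 6/(-1)))/(7 + (5/3 + 6/(-1))))³ = ((-6 + (5*(⅓) + 6*(-1)))/(7 + (5*(⅓) + 6*(-1))))³ = ((-6 + (5/3 - 6))/(7 + (5/3 - 6)))³ = ((-6 - 13/3)/(7 - 13/3))³ = (-31/3/(8/3))³ = ((3/8)*(-31/3))³ = (-31/8)³ = -29791/512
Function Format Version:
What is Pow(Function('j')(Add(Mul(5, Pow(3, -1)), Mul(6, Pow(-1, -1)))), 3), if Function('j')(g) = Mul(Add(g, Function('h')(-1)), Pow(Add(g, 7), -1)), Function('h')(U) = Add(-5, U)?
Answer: Rational(-29791, 512) ≈ -58.186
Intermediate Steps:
Function('j')(g) = Mul(Pow(Add(7, g), -1), Add(-6, g)) (Function('j')(g) = Mul(Add(g, Add(-5, -1)), Pow(Add(g, 7), -1)) = Mul(Add(g, -6), Pow(Add(7, g), -1)) = Mul(Add(-6, g), Pow(Add(7, g), -1)) = Mul(Pow(Add(7, g), -1), Add(-6, g)))
Pow(Function('j')(Add(Mul(5, Pow(3, -1)), Mul(6, Pow(-1, -1)))), 3) = Pow(Mul(Pow(Add(7, Add(Mul(5, Pow(3, -1)), Mul(6, Pow(-1, -1)))), -1), Add(-6, Add(Mul(5, Pow(3, -1)), Mul(6, Pow(-1, -1))))), 3) = Pow(Mul(Pow(Add(7, Add(Mul(5, Rational(1, 3)), Mul(6, -1))), -1), Add(-6, Add(Mul(5, Rational(1, 3)), Mul(6, -1)))), 3) = Pow(Mul(Pow(Add(7, Add(Rational(5, 3), -6)), -1), Add(-6, Add(Rational(5, 3), -6))), 3) = Pow(Mul(Pow(Add(7, Rational(-13, 3)), -1), Add(-6, Rational(-13, 3))), 3) = Pow(Mul(Pow(Rational(8, 3), -1), Rational(-31, 3)), 3) = Pow(Mul(Rational(3, 8), Rational(-31, 3)), 3) = Pow(Rational(-31, 8), 3) = Rational(-29791, 512)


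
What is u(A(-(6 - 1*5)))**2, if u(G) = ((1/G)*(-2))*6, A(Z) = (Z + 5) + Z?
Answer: 16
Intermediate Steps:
A(Z) = 5 + 2*Z (A(Z) = (5 + Z) + Z = 5 + 2*Z)
u(G) = -12/G (u(G) = (-2/G)*6 = -2/G*6 = -12/G)
u(A(-(6 - 1*5)))**2 = (-12/(5 + 2*(-(6 - 1*5))))**2 = (-12/(5 + 2*(-(6 - 5))))**2 = (-12/(5 + 2*(-1*1)))**2 = (-12/(5 + 2*(-1)))**2 = (-12/(5 - 2))**2 = (-12/3)**2 = (-12*1/3)**2 = (-4)**2 = 16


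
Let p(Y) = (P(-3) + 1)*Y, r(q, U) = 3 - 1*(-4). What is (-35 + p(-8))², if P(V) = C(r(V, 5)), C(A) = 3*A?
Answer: 44521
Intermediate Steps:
r(q, U) = 7 (r(q, U) = 3 + 4 = 7)
P(V) = 21 (P(V) = 3*7 = 21)
p(Y) = 22*Y (p(Y) = (21 + 1)*Y = 22*Y)
(-35 + p(-8))² = (-35 + 22*(-8))² = (-35 - 176)² = (-211)² = 44521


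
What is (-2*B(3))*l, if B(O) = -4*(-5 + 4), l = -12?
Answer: 96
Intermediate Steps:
B(O) = 4 (B(O) = -4*(-1) = 4)
(-2*B(3))*l = -2*4*(-12) = -8*(-12) = 96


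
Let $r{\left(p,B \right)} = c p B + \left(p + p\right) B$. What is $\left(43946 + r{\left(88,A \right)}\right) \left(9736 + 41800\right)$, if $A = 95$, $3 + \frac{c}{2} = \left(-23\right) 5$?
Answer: $-98551983584$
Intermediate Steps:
$c = -236$ ($c = -6 + 2 \left(\left(-23\right) 5\right) = -6 + 2 \left(-115\right) = -6 - 230 = -236$)
$r{\left(p,B \right)} = - 234 B p$ ($r{\left(p,B \right)} = - 236 p B + \left(p + p\right) B = - 236 B p + 2 p B = - 236 B p + 2 B p = - 234 B p$)
$\left(43946 + r{\left(88,A \right)}\right) \left(9736 + 41800\right) = \left(43946 - 22230 \cdot 88\right) \left(9736 + 41800\right) = \left(43946 - 1956240\right) 51536 = \left(-1912294\right) 51536 = -98551983584$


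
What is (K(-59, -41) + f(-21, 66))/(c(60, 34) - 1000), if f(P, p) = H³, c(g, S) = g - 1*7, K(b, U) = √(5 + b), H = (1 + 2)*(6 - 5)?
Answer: -27/947 - 3*I*√6/947 ≈ -0.028511 - 0.0077597*I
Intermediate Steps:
H = 3 (H = 3*1 = 3)
c(g, S) = -7 + g (c(g, S) = g - 7 = -7 + g)
f(P, p) = 27 (f(P, p) = 3³ = 27)
(K(-59, -41) + f(-21, 66))/(c(60, 34) - 1000) = (√(5 - 59) + 27)/((-7 + 60) - 1000) = (√(-54) + 27)/(53 - 1000) = (3*I*√6 + 27)/(-947) = (27 + 3*I*√6)*(-1/947) = -27/947 - 3*I*√6/947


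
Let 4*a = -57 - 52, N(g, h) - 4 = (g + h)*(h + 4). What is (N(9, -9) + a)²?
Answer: 8649/16 ≈ 540.56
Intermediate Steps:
N(g, h) = 4 + (4 + h)*(g + h) (N(g, h) = 4 + (g + h)*(h + 4) = 4 + (g + h)*(4 + h) = 4 + (4 + h)*(g + h))
a = -109/4 (a = (-57 - 52)/4 = (¼)*(-109) = -109/4 ≈ -27.250)
(N(9, -9) + a)² = ((4 + (-9)² + 4*9 + 4*(-9) + 9*(-9)) - 109/4)² = ((4 + 81 + 36 - 36 - 81) - 109/4)² = (4 - 109/4)² = (-93/4)² = 8649/16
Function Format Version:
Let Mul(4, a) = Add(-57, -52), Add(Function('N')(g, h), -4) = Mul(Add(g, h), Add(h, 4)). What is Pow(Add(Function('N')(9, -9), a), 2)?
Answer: Rational(8649, 16) ≈ 540.56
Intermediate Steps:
Function('N')(g, h) = Add(4, Mul(Add(4, h), Add(g, h))) (Function('N')(g, h) = Add(4, Mul(Add(g, h), Add(h, 4))) = Add(4, Mul(Add(g, h), Add(4, h))) = Add(4, Mul(Add(4, h), Add(g, h))))
a = Rational(-109, 4) (a = Mul(Rational(1, 4), Add(-57, -52)) = Mul(Rational(1, 4), -109) = Rational(-109, 4) ≈ -27.250)
Pow(Add(Function('N')(9, -9), a), 2) = Pow(Add(Add(4, Pow(-9, 2), Mul(4, 9), Mul(4, -9), Mul(9, -9)), Rational(-109, 4)), 2) = Pow(Add(Add(4, 81, 36, -36, -81), Rational(-109, 4)), 2) = Pow(Add(4, Rational(-109, 4)), 2) = Pow(Rational(-93, 4), 2) = Rational(8649, 16)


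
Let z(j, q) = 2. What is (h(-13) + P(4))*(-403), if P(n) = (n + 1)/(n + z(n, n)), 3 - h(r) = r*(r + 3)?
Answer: 305071/6 ≈ 50845.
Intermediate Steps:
h(r) = 3 - r*(3 + r) (h(r) = 3 - r*(r + 3) = 3 - r*(3 + r))
P(n) = (1 + n)/(2 + n) (P(n) = (n + 1)/(n + 2) = (1 + n)/(2 + n))
(h(-13) + P(4))*(-403) = ((3 - 1*(-13)² - 3*(-13)) + (1 + 4)/(2 + 4))*(-403) = ((3 - 1*169 + 39) + 5/6)*(-403) = ((3 - 169 + 39) + (⅙)*5)*(-403) = (-127 + ⅚)*(-403) = -757/6*(-403) = 305071/6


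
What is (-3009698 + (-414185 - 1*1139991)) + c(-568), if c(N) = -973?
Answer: -4564847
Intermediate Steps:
(-3009698 + (-414185 - 1*1139991)) + c(-568) = (-3009698 + (-414185 - 1*1139991)) - 973 = (-3009698 + (-414185 - 1139991)) - 973 = (-3009698 - 1554176) - 973 = -4563874 - 973 = -4564847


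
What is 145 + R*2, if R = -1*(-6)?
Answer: 157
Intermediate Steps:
R = 6
145 + R*2 = 145 + 6*2 = 145 + 12 = 157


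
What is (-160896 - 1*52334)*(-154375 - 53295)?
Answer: 44281474100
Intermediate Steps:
(-160896 - 1*52334)*(-154375 - 53295) = (-160896 - 52334)*(-207670) = -213230*(-207670) = 44281474100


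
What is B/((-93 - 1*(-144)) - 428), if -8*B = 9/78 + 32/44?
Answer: 241/862576 ≈ 0.00027940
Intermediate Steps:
B = -241/2288 (B = -(9/78 + 32/44)/8 = -(9*(1/78) + 32*(1/44))/8 = -(3/26 + 8/11)/8 = -1/8*241/286 = -241/2288 ≈ -0.10533)
B/((-93 - 1*(-144)) - 428) = -241/2288/((-93 - 1*(-144)) - 428) = -241/2288/((-93 + 144) - 428) = -241/2288/(51 - 428) = -241/2288/(-377) = -1/377*(-241/2288) = 241/862576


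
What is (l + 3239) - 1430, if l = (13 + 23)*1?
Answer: 1845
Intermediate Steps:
l = 36 (l = 36*1 = 36)
(l + 3239) - 1430 = (36 + 3239) - 1430 = 3275 - 1430 = 1845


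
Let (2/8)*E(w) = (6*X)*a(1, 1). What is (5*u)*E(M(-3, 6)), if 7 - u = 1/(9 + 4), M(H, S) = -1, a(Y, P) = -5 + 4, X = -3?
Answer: 32400/13 ≈ 2492.3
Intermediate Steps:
a(Y, P) = -1
E(w) = 72 (E(w) = 4*((6*(-3))*(-1)) = 4*(-18*(-1)) = 4*18 = 72)
u = 90/13 (u = 7 - 1/(9 + 4) = 7 - 1/13 = 90/13 ≈ 6.9231)
(5*u)*E(M(-3, 6)) = (5*(90/13))*72 = (450/13)*72 = 32400/13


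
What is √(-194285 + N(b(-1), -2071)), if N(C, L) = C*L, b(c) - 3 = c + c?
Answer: 2*I*√49089 ≈ 443.12*I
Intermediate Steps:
b(c) = 3 + 2*c (b(c) = 3 + (c + c) = 3 + 2*c)
√(-194285 + N(b(-1), -2071)) = √(-194285 + (3 + 2*(-1))*(-2071)) = √(-194285 + (3 - 2)*(-2071)) = √(-194285 + 1*(-2071)) = √(-194285 - 2071) = √(-196356) = 2*I*√49089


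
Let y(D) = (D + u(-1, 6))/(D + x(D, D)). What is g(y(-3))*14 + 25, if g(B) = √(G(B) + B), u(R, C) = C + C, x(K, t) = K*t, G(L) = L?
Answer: 25 + 14*√3 ≈ 49.249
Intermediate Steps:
u(R, C) = 2*C
y(D) = (12 + D)/(D + D²) (y(D) = (D + 2*6)/(D + D*D) = (D + 12)/(D + D²) = (12 + D)/(D + D²))
g(B) = √2*√B (g(B) = √(B + B) = √(2*B) = √2*√B)
g(y(-3))*14 + 25 = (√2*√((12 - 3)/((-3)*(1 - 3))))*14 + 25 = (√2*√(-⅓*9/(-2)))*14 + 25 = (√2*√(-⅓*(-½)*9))*14 + 25 = (√2*√(3/2))*14 + 25 = (√2*(√6/2))*14 + 25 = √3*14 + 25 = 14*√3 + 25 = 25 + 14*√3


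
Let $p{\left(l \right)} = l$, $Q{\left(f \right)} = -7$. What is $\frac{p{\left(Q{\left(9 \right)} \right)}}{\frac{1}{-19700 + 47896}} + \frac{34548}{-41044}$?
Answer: $- \frac{2025242729}{10261} \approx -1.9737 \cdot 10^{5}$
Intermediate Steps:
$\frac{p{\left(Q{\left(9 \right)} \right)}}{\frac{1}{-19700 + 47896}} + \frac{34548}{-41044} = - \frac{7}{\frac{1}{-19700 + 47896}} + \frac{34548}{-41044} = - \frac{7}{\frac{1}{28196}} + 34548 \left(- \frac{1}{41044}\right) = - 7 \frac{1}{\frac{1}{28196}} - \frac{8637}{10261} = \left(-7\right) 28196 - \frac{8637}{10261} = -197372 - \frac{8637}{10261} = - \frac{2025242729}{10261}$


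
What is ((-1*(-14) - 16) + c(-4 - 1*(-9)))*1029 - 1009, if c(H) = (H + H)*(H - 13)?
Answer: -85387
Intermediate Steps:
c(H) = 2*H*(-13 + H) (c(H) = (2*H)*(-13 + H) = 2*H*(-13 + H))
((-1*(-14) - 16) + c(-4 - 1*(-9)))*1029 - 1009 = ((-1*(-14) - 16) + 2*(-4 - 1*(-9))*(-13 + (-4 - 1*(-9))))*1029 - 1009 = ((14 - 16) + 2*(-4 + 9)*(-13 + (-4 + 9)))*1029 - 1009 = (-2 + 2*5*(-13 + 5))*1029 - 1009 = (-2 + 2*5*(-8))*1029 - 1009 = (-2 - 80)*1029 - 1009 = -82*1029 - 1009 = -84378 - 1009 = -85387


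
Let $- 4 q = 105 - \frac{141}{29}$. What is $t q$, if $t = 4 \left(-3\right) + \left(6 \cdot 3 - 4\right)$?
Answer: $- \frac{1452}{29} \approx -50.069$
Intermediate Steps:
$q = - \frac{726}{29}$ ($q = - \frac{105 - \frac{141}{29}}{4} = \left(- \frac{1}{4}\right) \frac{2904}{29} = - \frac{726}{29} \approx -25.034$)
$t = 2$ ($t = -12 + \left(18 - 4\right) = -12 + 14 = 2$)
$t q = 2 \left(- \frac{726}{29}\right) = - \frac{1452}{29}$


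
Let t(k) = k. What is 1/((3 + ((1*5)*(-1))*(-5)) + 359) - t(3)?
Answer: -1160/387 ≈ -2.9974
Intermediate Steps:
1/((3 + ((1*5)*(-1))*(-5)) + 359) - t(3) = 1/((3 + ((1*5)*(-1))*(-5)) + 359) - 1*3 = 1/((3 + (5*(-1))*(-5)) + 359) - 3 = 1/((3 - 5*(-5)) + 359) - 3 = 1/((3 + 25) + 359) - 3 = 1/(28 + 359) - 3 = 1/387 - 3 = -1160/387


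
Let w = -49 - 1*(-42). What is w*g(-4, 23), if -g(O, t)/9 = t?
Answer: 1449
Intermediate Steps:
g(O, t) = -9*t
w = -7 (w = -49 + 42 = -7)
w*g(-4, 23) = -(-63)*23 = -7*(-207) = 1449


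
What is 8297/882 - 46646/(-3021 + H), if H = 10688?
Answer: 22471327/6762294 ≈ 3.3230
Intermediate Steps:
8297/882 - 46646/(-3021 + H) = 8297/882 - 46646/(-3021 + 10688) = 8297*(1/882) - 46646/7667 = 8297/882 - 46646*1/7667 = 8297/882 - 46646/7667 = 22471327/6762294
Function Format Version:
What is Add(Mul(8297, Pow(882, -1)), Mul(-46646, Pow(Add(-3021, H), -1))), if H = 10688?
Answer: Rational(22471327, 6762294) ≈ 3.3230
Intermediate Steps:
Add(Mul(8297, Pow(882, -1)), Mul(-46646, Pow(Add(-3021, H), -1))) = Add(Mul(8297, Pow(882, -1)), Mul(-46646, Pow(Add(-3021, 10688), -1))) = Add(Mul(8297, Rational(1, 882)), Mul(-46646, Pow(7667, -1))) = Add(Rational(8297, 882), Mul(-46646, Rational(1, 7667))) = Add(Rational(8297, 882), Rational(-46646, 7667)) = Rational(22471327, 6762294)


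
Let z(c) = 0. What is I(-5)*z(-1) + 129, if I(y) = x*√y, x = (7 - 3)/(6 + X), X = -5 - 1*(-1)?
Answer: 129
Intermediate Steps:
X = -4 (X = -5 + 1 = -4)
x = 2 (x = (7 - 3)/(6 - 4) = 4/2 = 4*(½) = 2)
I(y) = 2*√y
I(-5)*z(-1) + 129 = (2*√(-5))*0 + 129 = (2*(I*√5))*0 + 129 = (2*I*√5)*0 + 129 = 0 + 129 = 129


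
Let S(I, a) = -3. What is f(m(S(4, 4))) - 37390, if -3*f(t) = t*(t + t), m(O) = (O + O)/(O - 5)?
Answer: -299123/8 ≈ -37390.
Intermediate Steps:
m(O) = 2*O/(-5 + O) (m(O) = (2*O)/(-5 + O) = 2*O/(-5 + O))
f(t) = -2*t²/3 (f(t) = -t*(t + t)/3 = -t*2*t/3 = -2*t²/3)
f(m(S(4, 4))) - 37390 = -2*36/(-5 - 3)²/3 - 37390 = -2*(2*(-3)/(-8))²/3 - 37390 = -2*(2*(-3)*(-⅛))²/3 - 37390 = -2*(¾)²/3 - 37390 = -⅔*9/16 - 37390 = -3/8 - 37390 = -299123/8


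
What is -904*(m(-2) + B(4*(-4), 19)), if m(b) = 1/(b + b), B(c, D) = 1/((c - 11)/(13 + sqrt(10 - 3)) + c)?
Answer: 545790/1979 + 904*sqrt(7)/1979 ≈ 277.00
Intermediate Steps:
B(c, D) = 1/(c + (-11 + c)/(13 + sqrt(7))) (B(c, D) = 1/((-11 + c)/(13 + sqrt(7)) + c) = 1/(c + (-11 + c)/(13 + sqrt(7))))
m(b) = 1/(2*b)
-904*(m(-2) + B(4*(-4), 19)) = -904*((1/2)/(-2) + (13 + sqrt(7))/(-11 + 14*(4*(-4)) + (4*(-4))*sqrt(7))) = -904*((1/2)*(-1/2) + (13 + sqrt(7))/(-11 + 14*(-16) - 16*sqrt(7))) = -904*(-1/4 + (13 + sqrt(7))/(-11 - 224 - 16*sqrt(7))) = -904*(-1/4 + (13 + sqrt(7))/(-235 - 16*sqrt(7))) = 226 - 904*(13 + sqrt(7))/(-235 - 16*sqrt(7))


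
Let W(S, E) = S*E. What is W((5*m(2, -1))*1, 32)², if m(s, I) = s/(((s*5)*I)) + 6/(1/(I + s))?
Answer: 861184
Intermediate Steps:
m(s, I) = 6*I + 6*s + 1/(5*I) (m(s, I) = s/(((5*s)*I)) + 6*(I + s) = s/((5*I*s)) + (6*I + 6*s) = s*(1/(5*I*s)) + (6*I + 6*s) = 1/(5*I) + (6*I + 6*s) = 6*I + 6*s + 1/(5*I))
W(S, E) = E*S
W((5*m(2, -1))*1, 32)² = (32*((5*((⅕)*(1 + 30*(-1)*(-1 + 2))/(-1)))*1))² = (32*((5*((⅕)*(-1)*(1 + 30*(-1)*1)))*1))² = (32*((5*((⅕)*(-1)*(1 - 30)))*1))² = (32*((5*((⅕)*(-1)*(-29)))*1))² = (32*((5*(29/5))*1))² = (32*(29*1))² = (32*29)² = 928² = 861184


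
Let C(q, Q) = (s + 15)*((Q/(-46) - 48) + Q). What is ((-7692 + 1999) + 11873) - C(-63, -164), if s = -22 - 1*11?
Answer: 55848/23 ≈ 2428.2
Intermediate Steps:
s = -33 (s = -22 - 11 = -33)
C(q, Q) = 864 - 405*Q/23 (C(q, Q) = (-33 + 15)*((Q/(-46) - 48) + Q) = -18*((Q*(-1/46) - 48) + Q) = -18*((-Q/46 - 48) + Q) = -18*((-48 - Q/46) + Q) = -18*(-48 + 45*Q/46) = 864 - 405*Q/23)
((-7692 + 1999) + 11873) - C(-63, -164) = ((-7692 + 1999) + 11873) - (864 - 405/23*(-164)) = (-5693 + 11873) - (864 + 66420/23) = 6180 - 1*86292/23 = 6180 - 86292/23 = 55848/23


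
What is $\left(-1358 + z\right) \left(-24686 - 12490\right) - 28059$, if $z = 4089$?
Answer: $-101555715$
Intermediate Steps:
$\left(-1358 + z\right) \left(-24686 - 12490\right) - 28059 = \left(-1358 + 4089\right) \left(-24686 - 12490\right) - 28059 = 2731 \left(-37176\right) - 28059 = -101527656 - 28059 = -101555715$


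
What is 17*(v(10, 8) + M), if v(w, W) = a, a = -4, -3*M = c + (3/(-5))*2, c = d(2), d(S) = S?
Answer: -1088/15 ≈ -72.533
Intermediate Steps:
c = 2
M = -4/15 (M = -(2 + (3/(-5))*2)/3 = -(2 + (3*(-⅕))*2)/3 = -(2 - ⅗*2)/3 = -(2 - 6/5)/3 = -⅓*⅘ = -4/15 ≈ -0.26667)
v(w, W) = -4
17*(v(10, 8) + M) = 17*(-4 - 4/15) = 17*(-64/15) = -1088/15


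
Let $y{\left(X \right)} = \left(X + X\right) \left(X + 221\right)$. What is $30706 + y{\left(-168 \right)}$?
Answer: $12898$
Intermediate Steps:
$y{\left(X \right)} = 2 X \left(221 + X\right)$
$30706 + y{\left(-168 \right)} = 30706 + 2 \left(-168\right) \left(221 - 168\right) = 30706 + 2 \left(-168\right) 53 = 30706 - 17808 = 12898$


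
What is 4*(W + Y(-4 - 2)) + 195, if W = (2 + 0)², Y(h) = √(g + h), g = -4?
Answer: 211 + 4*I*√10 ≈ 211.0 + 12.649*I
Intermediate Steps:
Y(h) = √(-4 + h)
W = 4 (W = 2² = 4)
4*(W + Y(-4 - 2)) + 195 = 4*(4 + √(-4 + (-4 - 2))) + 195 = 4*(4 + √(-4 - 6)) + 195 = 4*(4 + √(-10)) + 195 = 4*(4 + I*√10) + 195 = (16 + 4*I*√10) + 195 = 211 + 4*I*√10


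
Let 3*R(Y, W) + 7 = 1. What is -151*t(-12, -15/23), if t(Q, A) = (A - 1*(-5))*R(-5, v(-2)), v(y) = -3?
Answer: 30200/23 ≈ 1313.0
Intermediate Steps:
R(Y, W) = -2 (R(Y, W) = -7/3 + (⅓)*1 = -7/3 + ⅓ = -2)
t(Q, A) = -10 - 2*A (t(Q, A) = (A - 1*(-5))*(-2) = (A + 5)*(-2) = (5 + A)*(-2) = -10 - 2*A)
-151*t(-12, -15/23) = -151*(-10 - (-30)/23) = -151*(-10 - 2*(-15/23)) = -151*(-10 + 30/23) = -151*(-200/23) = 30200/23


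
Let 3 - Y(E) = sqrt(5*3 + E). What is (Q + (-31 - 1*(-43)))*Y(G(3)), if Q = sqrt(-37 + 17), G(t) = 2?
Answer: 2*(3 - sqrt(17))*(6 + I*sqrt(5)) ≈ -13.477 - 5.0227*I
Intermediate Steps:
Y(E) = 3 - sqrt(15 + E) (Y(E) = 3 - sqrt(5*3 + E) = 3 - sqrt(15 + E))
Q = 2*I*sqrt(5) (Q = sqrt(-20) = 2*I*sqrt(5) ≈ 4.4721*I)
(Q + (-31 - 1*(-43)))*Y(G(3)) = (2*I*sqrt(5) + (-31 - 1*(-43)))*(3 - sqrt(15 + 2)) = (2*I*sqrt(5) + (-31 + 43))*(3 - sqrt(17)) = (2*I*sqrt(5) + 12)*(3 - sqrt(17)) = (12 + 2*I*sqrt(5))*(3 - sqrt(17)) = (3 - sqrt(17))*(12 + 2*I*sqrt(5))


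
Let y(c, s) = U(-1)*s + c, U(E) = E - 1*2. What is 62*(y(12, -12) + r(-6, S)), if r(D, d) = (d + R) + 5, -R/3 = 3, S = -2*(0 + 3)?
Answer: 2356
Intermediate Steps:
S = -6 (S = -2*3 = -6)
R = -9 (R = -3*3 = -9)
U(E) = -2 + E (U(E) = E - 2 = -2 + E)
r(D, d) = -4 + d (r(D, d) = (d - 9) + 5 = (-9 + d) + 5 = -4 + d)
y(c, s) = c - 3*s (y(c, s) = (-2 - 1)*s + c = -3*s + c = c - 3*s)
62*(y(12, -12) + r(-6, S)) = 62*((12 - 3*(-12)) + (-4 - 6)) = 62*((12 + 36) - 10) = 62*(48 - 10) = 62*38 = 2356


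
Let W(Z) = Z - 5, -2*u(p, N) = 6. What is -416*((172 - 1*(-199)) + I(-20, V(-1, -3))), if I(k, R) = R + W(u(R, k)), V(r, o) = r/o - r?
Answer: -454688/3 ≈ -1.5156e+5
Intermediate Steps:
u(p, N) = -3 (u(p, N) = -½*6 = -3)
W(Z) = -5 + Z
V(r, o) = -r + r/o
I(k, R) = -8 + R (I(k, R) = R + (-5 - 3) = R - 8 = -8 + R)
-416*((172 - 1*(-199)) + I(-20, V(-1, -3))) = -416*((172 - 1*(-199)) + (-8 + (-1*(-1) - 1/(-3)))) = -416*((172 + 199) + (-8 + (1 - 1*(-⅓)))) = -416*(371 + (-8 + (1 + ⅓))) = -416*(371 + (-8 + 4/3)) = -416*(371 - 20/3) = -416*1093/3 = -454688/3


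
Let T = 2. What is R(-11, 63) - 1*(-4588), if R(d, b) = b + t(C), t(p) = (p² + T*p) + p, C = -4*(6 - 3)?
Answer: 4759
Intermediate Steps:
C = -12 (C = -4*3 = -12)
t(p) = p² + 3*p (t(p) = (p² + 2*p) + p = p² + 3*p)
R(d, b) = 108 + b (R(d, b) = b - 12*(3 - 12) = b - 12*(-9) = b + 108 = 108 + b)
R(-11, 63) - 1*(-4588) = (108 + 63) - 1*(-4588) = 171 + 4588 = 4759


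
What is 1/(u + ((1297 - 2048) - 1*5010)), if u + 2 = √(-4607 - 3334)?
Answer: -1921/11073370 - I*√7941/33220110 ≈ -0.00017348 - 2.6825e-6*I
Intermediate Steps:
u = -2 + I*√7941 (u = -2 + √(-4607 - 3334) = -2 + √(-7941) = -2 + I*√7941 ≈ -2.0 + 89.112*I)
1/(u + ((1297 - 2048) - 1*5010)) = 1/((-2 + I*√7941) + ((1297 - 2048) - 1*5010)) = 1/((-2 + I*√7941) + (-751 - 5010)) = 1/((-2 + I*√7941) - 5761) = 1/(-5763 + I*√7941)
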